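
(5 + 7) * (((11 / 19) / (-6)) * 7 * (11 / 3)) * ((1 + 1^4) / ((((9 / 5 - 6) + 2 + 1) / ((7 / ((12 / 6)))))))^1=29645 / 171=173.36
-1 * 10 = -10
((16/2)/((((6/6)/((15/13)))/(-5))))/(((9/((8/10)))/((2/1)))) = -320/39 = -8.21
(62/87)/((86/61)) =1891/3741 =0.51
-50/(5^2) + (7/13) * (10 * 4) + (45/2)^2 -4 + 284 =41901/52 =805.79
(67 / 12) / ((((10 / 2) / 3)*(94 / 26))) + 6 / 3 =2751 / 940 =2.93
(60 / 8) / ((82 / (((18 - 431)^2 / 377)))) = 2558535 / 61828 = 41.38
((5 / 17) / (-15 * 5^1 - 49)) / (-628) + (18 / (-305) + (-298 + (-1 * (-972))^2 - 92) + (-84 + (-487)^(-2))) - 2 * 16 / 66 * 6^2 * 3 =994652035654042295527 / 1053369397828880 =944257.58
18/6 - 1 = 2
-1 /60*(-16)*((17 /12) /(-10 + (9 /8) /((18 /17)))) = -272 /6435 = -0.04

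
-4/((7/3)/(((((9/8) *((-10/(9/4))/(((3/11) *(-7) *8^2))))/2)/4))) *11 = -605/6272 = -0.10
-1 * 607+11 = -596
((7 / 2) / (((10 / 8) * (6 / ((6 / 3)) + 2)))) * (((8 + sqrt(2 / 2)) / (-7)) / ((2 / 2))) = -18 / 25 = -0.72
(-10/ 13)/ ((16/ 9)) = -45/ 104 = -0.43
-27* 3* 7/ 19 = -567/ 19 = -29.84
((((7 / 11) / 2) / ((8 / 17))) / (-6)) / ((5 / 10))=-0.23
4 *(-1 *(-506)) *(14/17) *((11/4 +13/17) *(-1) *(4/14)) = -483736/289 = -1673.83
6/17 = 0.35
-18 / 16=-9 / 8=-1.12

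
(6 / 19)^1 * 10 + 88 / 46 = 2216 / 437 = 5.07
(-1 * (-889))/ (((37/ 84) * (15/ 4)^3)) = 1593088/ 41625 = 38.27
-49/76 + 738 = 56039/76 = 737.36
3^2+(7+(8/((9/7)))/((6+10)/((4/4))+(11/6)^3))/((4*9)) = 1585841/172332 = 9.20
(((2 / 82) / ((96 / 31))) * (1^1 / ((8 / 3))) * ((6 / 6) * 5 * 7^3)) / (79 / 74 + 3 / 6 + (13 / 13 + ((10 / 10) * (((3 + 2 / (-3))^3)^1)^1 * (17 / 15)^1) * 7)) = 796677525 / 16255197184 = 0.05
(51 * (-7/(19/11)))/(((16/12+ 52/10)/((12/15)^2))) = -13464/665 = -20.25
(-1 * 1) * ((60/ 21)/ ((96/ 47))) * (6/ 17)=-235/ 476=-0.49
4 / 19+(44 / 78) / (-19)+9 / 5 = 7339 / 3705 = 1.98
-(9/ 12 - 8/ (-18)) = -1.19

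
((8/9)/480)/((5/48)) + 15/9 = 379/225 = 1.68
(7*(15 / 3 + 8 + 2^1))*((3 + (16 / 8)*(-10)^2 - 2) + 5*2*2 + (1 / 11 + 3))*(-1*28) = -7247100 / 11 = -658827.27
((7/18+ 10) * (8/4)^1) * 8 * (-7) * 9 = -10472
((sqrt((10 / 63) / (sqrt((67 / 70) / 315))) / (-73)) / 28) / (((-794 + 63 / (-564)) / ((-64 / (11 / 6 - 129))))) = 30080*134^(3 / 4)*sqrt(3) / 3899955808483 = 0.00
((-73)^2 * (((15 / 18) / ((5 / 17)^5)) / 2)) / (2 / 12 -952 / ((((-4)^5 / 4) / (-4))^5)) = 253886856687517696 / 41942816875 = 6053166.56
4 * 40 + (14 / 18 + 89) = 2248 / 9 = 249.78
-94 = -94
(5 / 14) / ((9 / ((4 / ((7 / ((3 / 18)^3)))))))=5 / 47628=0.00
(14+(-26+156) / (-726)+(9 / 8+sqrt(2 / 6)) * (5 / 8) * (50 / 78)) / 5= 25 * sqrt(3) / 936+4310269 / 1510080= 2.90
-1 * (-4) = 4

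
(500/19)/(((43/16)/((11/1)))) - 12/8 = 173549/1634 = 106.21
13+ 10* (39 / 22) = 30.73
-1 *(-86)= 86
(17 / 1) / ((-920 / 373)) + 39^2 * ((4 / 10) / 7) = 515341 / 6440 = 80.02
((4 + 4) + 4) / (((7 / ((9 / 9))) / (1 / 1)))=12 / 7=1.71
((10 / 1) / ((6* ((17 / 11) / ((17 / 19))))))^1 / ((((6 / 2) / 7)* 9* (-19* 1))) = -385 / 29241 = -0.01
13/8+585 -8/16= 4689/8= 586.12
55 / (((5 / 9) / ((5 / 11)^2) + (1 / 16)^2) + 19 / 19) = 633600 / 42541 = 14.89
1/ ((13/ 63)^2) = 3969/ 169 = 23.49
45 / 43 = 1.05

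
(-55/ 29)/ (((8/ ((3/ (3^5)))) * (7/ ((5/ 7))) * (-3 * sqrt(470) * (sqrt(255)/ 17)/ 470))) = 275 * sqrt(4794)/ 8287272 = 0.00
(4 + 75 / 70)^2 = 5041 / 196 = 25.72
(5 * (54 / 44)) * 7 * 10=4725 / 11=429.55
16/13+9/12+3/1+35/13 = 399/52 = 7.67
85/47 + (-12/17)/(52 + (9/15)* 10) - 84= -1904741/23171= -82.20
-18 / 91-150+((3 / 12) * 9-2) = -54581 / 364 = -149.95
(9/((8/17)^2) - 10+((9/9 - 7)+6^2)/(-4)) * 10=7405/32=231.41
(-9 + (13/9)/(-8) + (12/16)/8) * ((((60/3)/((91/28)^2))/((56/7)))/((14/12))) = -13085/7098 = -1.84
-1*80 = -80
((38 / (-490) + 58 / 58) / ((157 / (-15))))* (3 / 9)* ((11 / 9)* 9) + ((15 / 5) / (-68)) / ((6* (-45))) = -15206627 / 47081160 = -0.32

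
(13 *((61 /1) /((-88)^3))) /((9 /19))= -15067 /6133248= -0.00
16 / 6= 8 / 3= 2.67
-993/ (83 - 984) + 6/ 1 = 6399/ 901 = 7.10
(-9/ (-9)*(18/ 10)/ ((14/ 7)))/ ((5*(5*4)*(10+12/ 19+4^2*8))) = 57/ 878000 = 0.00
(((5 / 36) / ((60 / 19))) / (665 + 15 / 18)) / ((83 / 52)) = 247 / 5968530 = 0.00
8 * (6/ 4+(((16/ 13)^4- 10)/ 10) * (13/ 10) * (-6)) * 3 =9899964/ 54925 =180.25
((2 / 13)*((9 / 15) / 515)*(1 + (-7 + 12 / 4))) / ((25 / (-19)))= 342 / 836875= 0.00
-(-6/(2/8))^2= -576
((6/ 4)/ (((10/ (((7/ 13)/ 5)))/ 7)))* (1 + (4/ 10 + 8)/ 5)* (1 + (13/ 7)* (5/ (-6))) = -10787/ 65000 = -0.17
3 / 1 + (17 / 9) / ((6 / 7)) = 281 / 54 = 5.20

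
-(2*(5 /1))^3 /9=-1000 /9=-111.11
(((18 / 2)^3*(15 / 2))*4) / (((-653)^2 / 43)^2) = 40437630 / 181824635281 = 0.00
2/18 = 1/9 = 0.11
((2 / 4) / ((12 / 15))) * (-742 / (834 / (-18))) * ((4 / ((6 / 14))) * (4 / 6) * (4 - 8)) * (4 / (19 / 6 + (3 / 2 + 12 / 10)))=-169.85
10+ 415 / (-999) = 9575 / 999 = 9.58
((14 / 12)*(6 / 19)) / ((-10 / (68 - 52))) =-0.59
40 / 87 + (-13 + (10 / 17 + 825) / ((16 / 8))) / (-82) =-4.42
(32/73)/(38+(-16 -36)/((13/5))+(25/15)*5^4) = 96/232067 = 0.00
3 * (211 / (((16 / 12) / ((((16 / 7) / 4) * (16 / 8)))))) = 3798 / 7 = 542.57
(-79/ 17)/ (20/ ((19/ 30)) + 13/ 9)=-13509/ 95999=-0.14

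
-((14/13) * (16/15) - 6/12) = -253/390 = -0.65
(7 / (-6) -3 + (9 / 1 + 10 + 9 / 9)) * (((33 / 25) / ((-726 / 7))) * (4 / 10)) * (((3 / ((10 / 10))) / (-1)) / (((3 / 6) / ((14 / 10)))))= 931 / 1375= 0.68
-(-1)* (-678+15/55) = -7455/11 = -677.73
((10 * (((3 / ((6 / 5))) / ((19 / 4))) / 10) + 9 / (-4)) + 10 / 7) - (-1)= 375 / 532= 0.70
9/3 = 3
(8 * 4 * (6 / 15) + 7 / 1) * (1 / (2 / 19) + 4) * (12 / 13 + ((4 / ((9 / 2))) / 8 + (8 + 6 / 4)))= 146421 / 52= 2815.79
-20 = -20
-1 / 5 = -0.20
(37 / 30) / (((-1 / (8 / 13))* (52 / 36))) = -444 / 845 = -0.53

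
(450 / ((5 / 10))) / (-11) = -900 / 11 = -81.82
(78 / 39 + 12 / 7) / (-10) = -13 / 35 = -0.37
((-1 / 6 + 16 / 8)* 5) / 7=55 / 42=1.31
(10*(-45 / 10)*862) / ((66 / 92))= -594780 / 11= -54070.91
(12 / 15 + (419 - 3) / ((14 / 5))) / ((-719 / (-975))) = 1019460 / 5033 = 202.56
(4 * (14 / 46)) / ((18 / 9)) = 14 / 23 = 0.61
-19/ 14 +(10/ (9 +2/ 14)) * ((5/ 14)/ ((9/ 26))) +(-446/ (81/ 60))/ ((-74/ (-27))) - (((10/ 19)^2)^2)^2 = -153002477219116097/ 1266837934354272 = -120.78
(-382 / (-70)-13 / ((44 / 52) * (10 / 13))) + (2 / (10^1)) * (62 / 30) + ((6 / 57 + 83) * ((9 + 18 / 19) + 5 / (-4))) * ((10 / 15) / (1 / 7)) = 2334218914 / 694925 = 3358.95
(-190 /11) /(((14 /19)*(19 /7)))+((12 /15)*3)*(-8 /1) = -1531 /55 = -27.84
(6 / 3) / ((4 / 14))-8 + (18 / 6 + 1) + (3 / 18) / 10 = 181 / 60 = 3.02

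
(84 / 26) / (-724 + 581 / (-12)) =-504 / 120497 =-0.00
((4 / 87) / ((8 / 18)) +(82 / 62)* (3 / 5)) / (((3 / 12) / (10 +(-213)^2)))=731872512 / 4495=162819.25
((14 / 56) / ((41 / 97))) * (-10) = -485 / 82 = -5.91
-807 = -807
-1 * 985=-985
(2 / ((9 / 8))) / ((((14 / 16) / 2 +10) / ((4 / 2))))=0.34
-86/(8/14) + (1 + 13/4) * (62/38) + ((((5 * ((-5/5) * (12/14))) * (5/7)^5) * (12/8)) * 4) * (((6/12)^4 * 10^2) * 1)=-1550855739/8941324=-173.45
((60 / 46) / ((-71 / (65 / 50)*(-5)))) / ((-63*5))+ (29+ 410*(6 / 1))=2133881912 / 857325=2489.00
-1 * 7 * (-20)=140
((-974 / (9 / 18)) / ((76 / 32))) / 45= -15584 / 855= -18.23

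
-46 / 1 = -46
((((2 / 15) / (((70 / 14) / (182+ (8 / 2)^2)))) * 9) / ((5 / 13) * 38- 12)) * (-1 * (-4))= 30888 / 425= 72.68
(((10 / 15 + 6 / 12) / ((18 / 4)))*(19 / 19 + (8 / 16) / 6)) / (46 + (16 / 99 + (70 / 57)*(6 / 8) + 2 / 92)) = 437437 / 73363608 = 0.01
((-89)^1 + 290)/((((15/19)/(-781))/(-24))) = 23861112/5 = 4772222.40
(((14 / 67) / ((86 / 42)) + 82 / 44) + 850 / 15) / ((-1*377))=-11148707 / 71685042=-0.16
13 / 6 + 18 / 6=31 / 6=5.17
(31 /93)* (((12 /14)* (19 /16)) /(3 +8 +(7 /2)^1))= 19 /812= 0.02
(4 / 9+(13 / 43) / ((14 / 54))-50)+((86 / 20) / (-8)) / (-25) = -262057513 / 5418000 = -48.37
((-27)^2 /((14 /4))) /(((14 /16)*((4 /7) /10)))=29160 /7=4165.71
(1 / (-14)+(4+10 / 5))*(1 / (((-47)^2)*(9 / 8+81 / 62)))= 10292 / 9324189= 0.00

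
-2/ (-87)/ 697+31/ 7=1879823/ 424473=4.43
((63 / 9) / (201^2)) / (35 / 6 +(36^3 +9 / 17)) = 238 / 64097007987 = 0.00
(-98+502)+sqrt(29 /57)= sqrt(1653) /57+404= 404.71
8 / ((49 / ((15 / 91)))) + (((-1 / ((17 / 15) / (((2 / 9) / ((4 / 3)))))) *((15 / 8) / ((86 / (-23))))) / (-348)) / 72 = 23441834155 / 871154758656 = 0.03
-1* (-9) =9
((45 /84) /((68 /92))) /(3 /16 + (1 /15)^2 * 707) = 310500 /1426453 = 0.22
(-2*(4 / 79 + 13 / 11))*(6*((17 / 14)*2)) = -31212 / 869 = -35.92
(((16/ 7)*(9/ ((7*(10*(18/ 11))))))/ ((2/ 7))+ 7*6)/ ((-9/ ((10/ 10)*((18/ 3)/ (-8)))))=373/ 105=3.55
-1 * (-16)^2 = -256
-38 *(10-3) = -266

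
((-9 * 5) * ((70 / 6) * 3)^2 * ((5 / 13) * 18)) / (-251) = 4961250 / 3263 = 1520.46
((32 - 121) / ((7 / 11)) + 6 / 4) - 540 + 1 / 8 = -37981 / 56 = -678.23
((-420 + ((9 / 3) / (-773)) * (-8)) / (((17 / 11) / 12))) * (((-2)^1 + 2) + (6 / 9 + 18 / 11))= -98689344 / 13141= -7510.03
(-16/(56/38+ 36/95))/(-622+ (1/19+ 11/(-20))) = 36100/2602039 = 0.01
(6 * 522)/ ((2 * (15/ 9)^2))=14094/ 25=563.76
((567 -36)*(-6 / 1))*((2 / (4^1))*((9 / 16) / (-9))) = 1593 / 16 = 99.56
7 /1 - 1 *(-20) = 27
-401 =-401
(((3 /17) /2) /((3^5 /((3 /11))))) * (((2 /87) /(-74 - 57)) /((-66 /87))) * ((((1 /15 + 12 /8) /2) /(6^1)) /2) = 47 /31430630880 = 0.00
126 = 126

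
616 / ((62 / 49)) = 15092 / 31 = 486.84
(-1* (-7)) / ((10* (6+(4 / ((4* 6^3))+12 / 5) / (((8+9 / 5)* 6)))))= 4536 / 39145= 0.12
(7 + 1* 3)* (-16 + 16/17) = -2560/17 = -150.59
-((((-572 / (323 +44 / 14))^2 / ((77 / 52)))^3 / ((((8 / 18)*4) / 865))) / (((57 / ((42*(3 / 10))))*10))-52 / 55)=-523129169499273205479052 / 5480093838890260248615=-95.46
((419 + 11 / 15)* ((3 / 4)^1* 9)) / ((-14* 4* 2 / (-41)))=290403 / 280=1037.15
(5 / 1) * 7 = 35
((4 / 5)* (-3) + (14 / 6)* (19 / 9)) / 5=341 / 675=0.51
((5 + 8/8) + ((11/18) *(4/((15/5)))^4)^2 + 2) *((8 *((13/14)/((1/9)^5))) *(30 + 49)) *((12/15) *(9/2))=51218478272/35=1463385093.49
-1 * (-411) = 411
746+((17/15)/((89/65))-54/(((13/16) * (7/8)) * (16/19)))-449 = 5044784/24297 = 207.63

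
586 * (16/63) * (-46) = -431296/63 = -6845.97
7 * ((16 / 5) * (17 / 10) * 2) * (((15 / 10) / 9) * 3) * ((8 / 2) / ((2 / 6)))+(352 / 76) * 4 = 225856 / 475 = 475.49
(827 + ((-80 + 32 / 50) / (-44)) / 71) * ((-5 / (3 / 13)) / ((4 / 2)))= -69973241 / 7810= -8959.44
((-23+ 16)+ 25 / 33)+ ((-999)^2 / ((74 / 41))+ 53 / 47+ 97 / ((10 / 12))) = 8577926249 / 15510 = 553057.79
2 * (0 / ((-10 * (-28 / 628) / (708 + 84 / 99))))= 0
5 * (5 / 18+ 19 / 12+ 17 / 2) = 1865 / 36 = 51.81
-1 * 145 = -145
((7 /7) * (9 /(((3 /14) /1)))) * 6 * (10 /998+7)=881496 /499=1766.53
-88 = -88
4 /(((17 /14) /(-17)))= -56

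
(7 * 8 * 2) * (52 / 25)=5824 / 25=232.96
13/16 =0.81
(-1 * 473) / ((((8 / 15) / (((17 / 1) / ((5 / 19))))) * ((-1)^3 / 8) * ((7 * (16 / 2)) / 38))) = 8708403 / 28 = 311014.39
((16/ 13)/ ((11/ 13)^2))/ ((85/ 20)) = 832/ 2057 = 0.40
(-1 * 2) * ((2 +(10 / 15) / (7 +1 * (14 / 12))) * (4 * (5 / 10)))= -408 / 49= -8.33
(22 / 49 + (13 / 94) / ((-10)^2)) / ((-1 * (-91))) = 207437 / 41914600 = 0.00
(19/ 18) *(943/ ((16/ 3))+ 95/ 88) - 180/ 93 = 18250921/ 98208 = 185.84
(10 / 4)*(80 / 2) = 100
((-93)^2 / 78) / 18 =961 / 156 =6.16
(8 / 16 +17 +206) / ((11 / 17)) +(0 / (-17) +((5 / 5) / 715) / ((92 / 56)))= 11360533 / 32890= 345.41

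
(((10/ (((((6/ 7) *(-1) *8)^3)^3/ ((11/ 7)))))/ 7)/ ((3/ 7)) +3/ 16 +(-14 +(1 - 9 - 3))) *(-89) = 2208.31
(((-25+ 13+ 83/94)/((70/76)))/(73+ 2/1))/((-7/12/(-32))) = -508288/57575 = -8.83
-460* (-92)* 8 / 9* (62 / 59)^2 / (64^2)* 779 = 1980097255 / 250632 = 7900.42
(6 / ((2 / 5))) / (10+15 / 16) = 48 / 35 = 1.37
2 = 2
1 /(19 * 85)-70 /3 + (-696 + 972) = 1224173 /4845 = 252.67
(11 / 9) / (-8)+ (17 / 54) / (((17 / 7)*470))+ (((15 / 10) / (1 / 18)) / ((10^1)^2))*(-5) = -76267 / 50760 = -1.50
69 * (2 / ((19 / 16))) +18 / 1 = 2550 / 19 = 134.21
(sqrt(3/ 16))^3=3*sqrt(3)/ 64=0.08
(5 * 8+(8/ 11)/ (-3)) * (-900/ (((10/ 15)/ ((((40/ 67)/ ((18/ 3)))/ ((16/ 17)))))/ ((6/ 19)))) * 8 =-200736000/ 14003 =-14335.21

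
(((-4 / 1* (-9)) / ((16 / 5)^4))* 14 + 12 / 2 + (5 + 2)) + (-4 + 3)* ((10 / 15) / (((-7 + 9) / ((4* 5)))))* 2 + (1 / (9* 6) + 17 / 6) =1620181 / 221184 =7.33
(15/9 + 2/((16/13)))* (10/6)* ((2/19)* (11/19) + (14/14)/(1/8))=191575/4332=44.22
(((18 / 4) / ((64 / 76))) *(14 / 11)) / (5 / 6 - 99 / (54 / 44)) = -3591 / 42152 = -0.09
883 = 883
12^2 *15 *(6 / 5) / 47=2592 / 47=55.15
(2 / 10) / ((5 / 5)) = 1 / 5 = 0.20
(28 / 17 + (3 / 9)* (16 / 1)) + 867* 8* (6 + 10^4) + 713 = 3539519135 / 51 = 69402335.98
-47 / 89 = -0.53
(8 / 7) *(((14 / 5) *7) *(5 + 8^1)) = 1456 / 5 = 291.20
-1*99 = -99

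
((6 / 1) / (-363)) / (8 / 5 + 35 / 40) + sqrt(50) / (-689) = -5* sqrt(2) / 689 - 80 / 11979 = -0.02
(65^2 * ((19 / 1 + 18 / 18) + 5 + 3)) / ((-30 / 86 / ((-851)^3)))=627006258986380 / 3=209002086328793.33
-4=-4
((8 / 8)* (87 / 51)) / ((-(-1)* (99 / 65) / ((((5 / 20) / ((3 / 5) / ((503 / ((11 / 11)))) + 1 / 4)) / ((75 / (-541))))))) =-102590371 / 12758823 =-8.04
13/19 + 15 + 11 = 507/19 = 26.68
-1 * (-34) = 34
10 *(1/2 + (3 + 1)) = 45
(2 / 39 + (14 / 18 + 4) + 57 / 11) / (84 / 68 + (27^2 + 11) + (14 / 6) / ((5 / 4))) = 1095140 / 81291639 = 0.01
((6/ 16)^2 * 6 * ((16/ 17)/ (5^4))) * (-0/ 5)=0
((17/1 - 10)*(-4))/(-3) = 28/3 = 9.33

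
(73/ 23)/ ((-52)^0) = 73/ 23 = 3.17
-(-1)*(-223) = -223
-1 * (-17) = 17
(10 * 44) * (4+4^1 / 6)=6160 / 3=2053.33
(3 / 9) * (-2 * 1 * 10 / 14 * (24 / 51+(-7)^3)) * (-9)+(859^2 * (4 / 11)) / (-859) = -2330474 / 1309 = -1780.35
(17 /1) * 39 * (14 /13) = 714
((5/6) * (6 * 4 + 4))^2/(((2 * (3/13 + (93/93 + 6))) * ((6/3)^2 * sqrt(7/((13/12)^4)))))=384475 * sqrt(7)/243648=4.17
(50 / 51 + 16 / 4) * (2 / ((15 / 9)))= 508 / 85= 5.98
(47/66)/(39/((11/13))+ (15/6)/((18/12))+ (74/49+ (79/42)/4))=9212/643411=0.01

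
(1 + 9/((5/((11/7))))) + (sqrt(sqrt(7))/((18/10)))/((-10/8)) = 134/35 - 4*7^(1/4)/9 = 3.11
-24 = -24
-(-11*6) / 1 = 66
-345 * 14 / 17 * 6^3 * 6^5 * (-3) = 24337635840 / 17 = 1431625637.65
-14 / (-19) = 14 / 19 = 0.74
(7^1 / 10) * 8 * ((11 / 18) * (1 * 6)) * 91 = 1868.53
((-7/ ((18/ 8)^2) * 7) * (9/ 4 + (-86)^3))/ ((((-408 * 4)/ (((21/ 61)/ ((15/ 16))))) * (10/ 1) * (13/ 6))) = -349066298/ 5459805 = -63.93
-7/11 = -0.64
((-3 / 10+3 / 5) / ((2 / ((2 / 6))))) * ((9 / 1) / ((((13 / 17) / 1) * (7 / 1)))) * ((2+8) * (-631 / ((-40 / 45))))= 868887 / 1456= 596.76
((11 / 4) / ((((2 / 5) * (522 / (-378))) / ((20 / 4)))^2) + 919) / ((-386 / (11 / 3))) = -169377329 / 15582048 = -10.87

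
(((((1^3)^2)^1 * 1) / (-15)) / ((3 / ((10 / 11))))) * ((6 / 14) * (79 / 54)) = -79 / 6237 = -0.01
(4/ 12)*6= 2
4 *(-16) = -64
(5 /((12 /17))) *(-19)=-1615 /12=-134.58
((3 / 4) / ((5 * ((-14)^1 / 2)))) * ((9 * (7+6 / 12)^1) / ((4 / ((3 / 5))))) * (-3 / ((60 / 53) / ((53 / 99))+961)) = 2047761 / 3030035680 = 0.00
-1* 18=-18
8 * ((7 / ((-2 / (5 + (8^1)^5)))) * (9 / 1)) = -8258796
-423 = -423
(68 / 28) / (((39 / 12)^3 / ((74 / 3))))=80512 / 46137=1.75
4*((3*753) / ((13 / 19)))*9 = 1545156 / 13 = 118858.15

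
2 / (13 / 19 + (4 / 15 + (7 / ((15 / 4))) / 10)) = 2850 / 1621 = 1.76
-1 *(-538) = 538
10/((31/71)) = 22.90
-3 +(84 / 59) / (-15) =-3.09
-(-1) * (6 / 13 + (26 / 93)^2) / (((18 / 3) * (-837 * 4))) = -30341 / 1129317228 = -0.00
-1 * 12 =-12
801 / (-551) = -801 / 551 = -1.45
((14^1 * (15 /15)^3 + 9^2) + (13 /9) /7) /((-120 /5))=-2999 /756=-3.97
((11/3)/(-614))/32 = -11/58944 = -0.00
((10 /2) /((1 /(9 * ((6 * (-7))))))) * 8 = -15120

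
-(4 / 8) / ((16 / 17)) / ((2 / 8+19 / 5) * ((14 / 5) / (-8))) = 425 / 1134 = 0.37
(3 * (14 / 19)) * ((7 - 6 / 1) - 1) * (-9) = 0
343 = 343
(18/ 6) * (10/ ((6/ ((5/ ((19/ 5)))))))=125/ 19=6.58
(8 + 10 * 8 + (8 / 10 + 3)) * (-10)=-918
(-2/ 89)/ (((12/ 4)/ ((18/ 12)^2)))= -3/ 178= -0.02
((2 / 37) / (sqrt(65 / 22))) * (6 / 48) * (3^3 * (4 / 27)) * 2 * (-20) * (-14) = 112 * sqrt(1430) / 481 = 8.81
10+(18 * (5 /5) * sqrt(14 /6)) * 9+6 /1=16+54 * sqrt(21)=263.46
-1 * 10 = -10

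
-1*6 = -6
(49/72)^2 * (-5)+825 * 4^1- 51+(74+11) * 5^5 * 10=13786830811/5184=2659496.68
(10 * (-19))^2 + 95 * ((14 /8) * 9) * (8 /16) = 294785 /8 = 36848.12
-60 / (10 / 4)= -24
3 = 3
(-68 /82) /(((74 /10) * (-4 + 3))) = 0.11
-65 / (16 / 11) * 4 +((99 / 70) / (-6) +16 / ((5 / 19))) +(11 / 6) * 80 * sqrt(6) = -8273 / 70 +440 * sqrt(6) / 3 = 241.07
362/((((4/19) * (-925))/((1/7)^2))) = -3439/90650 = -0.04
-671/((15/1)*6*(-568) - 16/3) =2013/153376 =0.01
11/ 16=0.69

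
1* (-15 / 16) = -15 / 16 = -0.94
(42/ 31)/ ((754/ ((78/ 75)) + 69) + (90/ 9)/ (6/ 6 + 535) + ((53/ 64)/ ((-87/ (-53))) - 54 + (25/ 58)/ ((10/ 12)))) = 15668352/ 8569936453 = 0.00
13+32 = 45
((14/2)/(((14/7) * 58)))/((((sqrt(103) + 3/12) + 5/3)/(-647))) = 312501/414787 - 163044 * sqrt(103)/414787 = -3.24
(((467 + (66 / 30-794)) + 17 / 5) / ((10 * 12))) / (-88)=1607 / 52800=0.03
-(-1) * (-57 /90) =-19 /30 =-0.63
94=94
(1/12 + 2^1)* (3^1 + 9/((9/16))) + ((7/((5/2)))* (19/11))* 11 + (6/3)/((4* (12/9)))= 11179/120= 93.16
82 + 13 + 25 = 120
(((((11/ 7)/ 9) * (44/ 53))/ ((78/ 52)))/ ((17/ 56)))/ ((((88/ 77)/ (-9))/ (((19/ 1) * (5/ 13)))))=-643720/ 35139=-18.32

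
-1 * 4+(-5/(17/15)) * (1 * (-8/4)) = 82/17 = 4.82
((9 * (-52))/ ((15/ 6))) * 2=-1872/ 5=-374.40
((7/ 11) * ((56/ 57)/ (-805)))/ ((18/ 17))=-476/ 648945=-0.00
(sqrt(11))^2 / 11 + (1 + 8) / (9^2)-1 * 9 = -71 / 9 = -7.89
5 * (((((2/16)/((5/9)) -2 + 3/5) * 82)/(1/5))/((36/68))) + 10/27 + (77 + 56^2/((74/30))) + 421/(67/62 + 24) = -19786872323/6213780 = -3184.35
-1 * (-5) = 5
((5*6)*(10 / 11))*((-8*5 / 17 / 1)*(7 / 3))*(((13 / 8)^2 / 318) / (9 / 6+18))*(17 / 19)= -11375 / 199386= -0.06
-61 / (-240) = 61 / 240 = 0.25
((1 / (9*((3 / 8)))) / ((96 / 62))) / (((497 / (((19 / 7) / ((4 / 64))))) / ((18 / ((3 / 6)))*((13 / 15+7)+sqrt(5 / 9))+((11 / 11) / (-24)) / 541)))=18848*sqrt(5) / 93933+220999279 / 46669365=5.18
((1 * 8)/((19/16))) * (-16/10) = -1024/95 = -10.78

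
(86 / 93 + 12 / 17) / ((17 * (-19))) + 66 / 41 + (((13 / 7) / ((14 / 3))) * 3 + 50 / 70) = 7207863101 / 2051843934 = 3.51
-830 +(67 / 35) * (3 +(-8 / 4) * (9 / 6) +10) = -5676 / 7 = -810.86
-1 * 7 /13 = -7 /13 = -0.54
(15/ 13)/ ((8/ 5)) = 75/ 104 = 0.72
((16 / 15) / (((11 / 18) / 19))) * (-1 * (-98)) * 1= 3250.04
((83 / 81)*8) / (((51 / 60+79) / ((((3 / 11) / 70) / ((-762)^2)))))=332 / 481958181243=0.00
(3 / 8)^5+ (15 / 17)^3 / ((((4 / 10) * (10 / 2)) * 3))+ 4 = 4.12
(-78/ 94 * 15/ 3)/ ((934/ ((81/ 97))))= -15795/ 4258106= -0.00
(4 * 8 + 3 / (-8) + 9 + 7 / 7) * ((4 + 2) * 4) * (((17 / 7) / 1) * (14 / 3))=11322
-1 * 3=-3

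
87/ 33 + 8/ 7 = 291/ 77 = 3.78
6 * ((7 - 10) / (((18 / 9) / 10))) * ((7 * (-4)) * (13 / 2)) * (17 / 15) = 18564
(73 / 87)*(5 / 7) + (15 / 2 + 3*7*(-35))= -885365 / 1218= -726.90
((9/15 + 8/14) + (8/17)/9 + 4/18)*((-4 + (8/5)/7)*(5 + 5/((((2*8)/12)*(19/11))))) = -3094619/79135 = -39.11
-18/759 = -6/253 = -0.02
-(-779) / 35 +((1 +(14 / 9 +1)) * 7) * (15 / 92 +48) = 1220.98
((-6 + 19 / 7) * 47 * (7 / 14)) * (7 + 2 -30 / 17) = -132963 / 238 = -558.67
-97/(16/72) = -873/2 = -436.50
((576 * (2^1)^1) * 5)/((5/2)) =2304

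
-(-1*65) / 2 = 65 / 2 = 32.50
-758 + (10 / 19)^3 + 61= -4779723 / 6859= -696.85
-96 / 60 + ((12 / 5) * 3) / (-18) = -2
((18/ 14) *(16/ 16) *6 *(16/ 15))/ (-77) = -288/ 2695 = -0.11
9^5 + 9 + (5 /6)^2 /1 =2126113 /36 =59058.69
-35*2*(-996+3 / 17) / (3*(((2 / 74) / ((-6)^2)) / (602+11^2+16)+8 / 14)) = 2721791124360 / 66935783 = 40662.72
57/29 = 1.97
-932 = -932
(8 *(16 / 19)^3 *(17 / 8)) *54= 3760128 / 6859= 548.20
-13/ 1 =-13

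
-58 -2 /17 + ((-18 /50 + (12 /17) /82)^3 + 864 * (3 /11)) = 177.48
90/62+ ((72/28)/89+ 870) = 16830903/19313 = 871.48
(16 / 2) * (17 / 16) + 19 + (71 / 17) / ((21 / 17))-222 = -8027 / 42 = -191.12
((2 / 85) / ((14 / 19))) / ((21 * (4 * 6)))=19 / 299880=0.00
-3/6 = -1/2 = -0.50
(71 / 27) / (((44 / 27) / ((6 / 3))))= 71 / 22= 3.23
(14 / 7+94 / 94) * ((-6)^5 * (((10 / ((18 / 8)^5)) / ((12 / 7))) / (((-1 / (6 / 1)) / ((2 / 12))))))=573440 / 243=2359.84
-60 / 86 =-30 / 43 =-0.70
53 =53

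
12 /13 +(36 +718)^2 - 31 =7390317 /13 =568485.92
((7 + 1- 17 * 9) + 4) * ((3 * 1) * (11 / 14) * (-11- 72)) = 386199 / 14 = 27585.64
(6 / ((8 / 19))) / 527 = 57 / 2108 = 0.03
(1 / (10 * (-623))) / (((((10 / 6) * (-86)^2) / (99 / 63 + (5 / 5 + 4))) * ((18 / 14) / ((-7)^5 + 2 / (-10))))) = 161069 / 143990875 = 0.00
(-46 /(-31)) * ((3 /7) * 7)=138 /31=4.45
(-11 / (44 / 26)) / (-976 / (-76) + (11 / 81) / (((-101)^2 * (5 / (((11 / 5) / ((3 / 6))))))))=-5102285175 / 10080637396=-0.51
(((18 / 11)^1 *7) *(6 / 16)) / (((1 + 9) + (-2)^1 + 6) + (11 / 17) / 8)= 6426 / 21065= 0.31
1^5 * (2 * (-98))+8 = -188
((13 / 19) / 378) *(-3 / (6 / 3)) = -13 / 4788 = -0.00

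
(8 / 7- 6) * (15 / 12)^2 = -425 / 56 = -7.59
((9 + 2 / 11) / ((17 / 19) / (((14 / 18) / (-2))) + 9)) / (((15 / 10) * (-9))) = -26866 / 264627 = -0.10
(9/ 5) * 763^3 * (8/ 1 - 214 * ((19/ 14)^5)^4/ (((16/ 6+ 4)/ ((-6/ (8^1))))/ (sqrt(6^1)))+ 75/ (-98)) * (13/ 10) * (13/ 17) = 9775815197967/ 1700+ 71302870515053016692653245318245227167 * sqrt(6)/ 8293646310378085285888000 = 21064720614180.29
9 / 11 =0.82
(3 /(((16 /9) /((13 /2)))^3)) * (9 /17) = 43243551 /557056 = 77.63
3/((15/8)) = 1.60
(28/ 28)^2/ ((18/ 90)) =5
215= 215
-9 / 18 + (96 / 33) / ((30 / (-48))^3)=-34143 / 2750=-12.42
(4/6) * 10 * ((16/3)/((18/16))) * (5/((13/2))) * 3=72.93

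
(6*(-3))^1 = -18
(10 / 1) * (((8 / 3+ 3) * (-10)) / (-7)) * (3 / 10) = 24.29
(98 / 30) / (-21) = -7 / 45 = -0.16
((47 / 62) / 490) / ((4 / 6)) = 0.00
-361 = -361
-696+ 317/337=-234235/337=-695.06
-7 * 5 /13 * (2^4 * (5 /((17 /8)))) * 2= -44800 /221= -202.71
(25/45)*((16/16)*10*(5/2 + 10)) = 625/9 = 69.44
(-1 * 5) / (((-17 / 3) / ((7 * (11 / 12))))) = 385 / 68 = 5.66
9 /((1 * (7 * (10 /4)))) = 18 /35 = 0.51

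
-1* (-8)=8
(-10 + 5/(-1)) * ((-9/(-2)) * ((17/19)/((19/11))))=-25245/722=-34.97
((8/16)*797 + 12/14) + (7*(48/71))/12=397353/994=399.75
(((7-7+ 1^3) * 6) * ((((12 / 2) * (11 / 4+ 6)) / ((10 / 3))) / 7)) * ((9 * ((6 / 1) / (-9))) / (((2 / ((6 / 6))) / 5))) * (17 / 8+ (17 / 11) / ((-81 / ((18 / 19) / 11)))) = -429.98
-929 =-929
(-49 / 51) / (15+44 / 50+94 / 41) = -7175 / 135711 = -0.05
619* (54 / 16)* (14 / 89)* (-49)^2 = 280895391 / 356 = 789032.00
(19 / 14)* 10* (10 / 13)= 950 / 91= 10.44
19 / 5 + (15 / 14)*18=808 / 35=23.09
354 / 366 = 59 / 61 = 0.97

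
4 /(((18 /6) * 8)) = 1 /6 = 0.17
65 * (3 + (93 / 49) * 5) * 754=29994120 / 49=612124.90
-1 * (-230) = 230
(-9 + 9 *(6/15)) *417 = -11259/5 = -2251.80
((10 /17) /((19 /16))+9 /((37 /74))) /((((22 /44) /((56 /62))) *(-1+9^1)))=41818 /10013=4.18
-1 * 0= 0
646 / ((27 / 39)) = 8398 / 9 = 933.11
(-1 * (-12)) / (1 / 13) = 156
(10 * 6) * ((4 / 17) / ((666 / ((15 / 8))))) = 25 / 629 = 0.04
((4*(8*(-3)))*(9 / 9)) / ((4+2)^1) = -16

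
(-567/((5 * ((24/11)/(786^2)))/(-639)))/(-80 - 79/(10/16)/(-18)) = -1846643057721/6568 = -281157591.01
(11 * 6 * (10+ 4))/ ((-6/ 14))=-2156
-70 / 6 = -35 / 3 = -11.67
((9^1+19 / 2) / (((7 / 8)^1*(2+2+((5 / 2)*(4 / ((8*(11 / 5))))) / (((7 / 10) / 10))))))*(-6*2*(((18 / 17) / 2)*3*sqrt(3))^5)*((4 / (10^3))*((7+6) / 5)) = -5466244819464*sqrt(3) / 275984704375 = -34.31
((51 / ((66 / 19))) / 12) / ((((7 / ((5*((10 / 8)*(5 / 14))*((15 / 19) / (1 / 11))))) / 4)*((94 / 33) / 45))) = 15778125 / 73696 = 214.10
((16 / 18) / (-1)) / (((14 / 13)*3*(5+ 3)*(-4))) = 13 / 1512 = 0.01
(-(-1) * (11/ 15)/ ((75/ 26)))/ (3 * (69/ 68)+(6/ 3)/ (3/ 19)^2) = 19448/ 6369875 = 0.00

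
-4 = -4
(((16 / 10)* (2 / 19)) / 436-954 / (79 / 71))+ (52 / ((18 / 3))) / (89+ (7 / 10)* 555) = -401885242874 / 468739785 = -857.37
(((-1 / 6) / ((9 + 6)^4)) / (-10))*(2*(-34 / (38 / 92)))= -782 / 14428125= -0.00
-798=-798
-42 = -42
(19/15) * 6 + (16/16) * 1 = 43/5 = 8.60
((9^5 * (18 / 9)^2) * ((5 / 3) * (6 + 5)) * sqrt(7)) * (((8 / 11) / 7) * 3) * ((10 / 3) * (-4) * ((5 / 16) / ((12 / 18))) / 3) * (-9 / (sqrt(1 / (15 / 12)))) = 88573500 * sqrt(35) / 7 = 74858270.38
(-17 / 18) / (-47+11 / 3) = 17 / 780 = 0.02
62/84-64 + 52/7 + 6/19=-6329/114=-55.52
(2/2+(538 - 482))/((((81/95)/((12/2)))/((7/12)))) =12635/54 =233.98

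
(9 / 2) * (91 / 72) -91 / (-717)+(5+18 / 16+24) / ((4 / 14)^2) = 8600459 / 22944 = 374.85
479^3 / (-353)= -109902239 / 353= -311337.79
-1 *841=-841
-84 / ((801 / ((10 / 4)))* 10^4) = -7 / 267000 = -0.00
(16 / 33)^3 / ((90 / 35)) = 14336 / 323433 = 0.04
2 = 2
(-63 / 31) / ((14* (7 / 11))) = -99 / 434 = -0.23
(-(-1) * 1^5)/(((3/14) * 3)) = 14/9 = 1.56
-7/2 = -3.50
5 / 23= 0.22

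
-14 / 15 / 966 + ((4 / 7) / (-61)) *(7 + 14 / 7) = -37687 / 441945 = -0.09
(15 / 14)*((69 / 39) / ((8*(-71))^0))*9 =3105 / 182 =17.06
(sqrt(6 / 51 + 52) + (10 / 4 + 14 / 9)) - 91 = -1565 / 18 + sqrt(15062) / 17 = -79.73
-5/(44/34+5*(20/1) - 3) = -85/1671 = -0.05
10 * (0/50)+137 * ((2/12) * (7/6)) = 959/36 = 26.64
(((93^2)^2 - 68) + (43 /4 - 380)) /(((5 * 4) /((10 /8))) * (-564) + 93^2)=-199479.37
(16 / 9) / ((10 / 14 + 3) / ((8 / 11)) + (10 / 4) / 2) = 224 / 801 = 0.28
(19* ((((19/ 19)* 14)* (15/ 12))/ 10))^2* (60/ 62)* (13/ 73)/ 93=1149785/ 561224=2.05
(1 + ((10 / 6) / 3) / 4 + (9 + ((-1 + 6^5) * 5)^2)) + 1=54405562901 / 36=1511265636.14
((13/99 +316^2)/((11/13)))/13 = 9885757/1089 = 9077.83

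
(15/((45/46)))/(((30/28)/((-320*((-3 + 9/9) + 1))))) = 41216/9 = 4579.56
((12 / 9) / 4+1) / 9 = 4 / 27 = 0.15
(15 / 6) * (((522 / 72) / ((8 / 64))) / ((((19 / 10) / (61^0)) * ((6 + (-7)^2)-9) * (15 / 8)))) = 1160 / 1311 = 0.88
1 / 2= 0.50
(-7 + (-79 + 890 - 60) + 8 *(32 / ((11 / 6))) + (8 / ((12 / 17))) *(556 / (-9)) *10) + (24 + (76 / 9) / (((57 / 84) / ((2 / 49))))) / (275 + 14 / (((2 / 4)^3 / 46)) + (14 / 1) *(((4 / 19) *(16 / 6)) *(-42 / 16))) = -1306507430912 / 213556959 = -6117.84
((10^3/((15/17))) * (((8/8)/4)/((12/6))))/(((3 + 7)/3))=85/2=42.50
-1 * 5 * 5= -25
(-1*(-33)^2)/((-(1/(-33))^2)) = 1185921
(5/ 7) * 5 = 25/ 7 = 3.57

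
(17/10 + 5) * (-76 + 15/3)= -4757/10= -475.70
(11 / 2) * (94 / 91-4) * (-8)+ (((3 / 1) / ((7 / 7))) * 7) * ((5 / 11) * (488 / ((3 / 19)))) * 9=265912560 / 1001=265646.91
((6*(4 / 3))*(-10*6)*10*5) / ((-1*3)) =8000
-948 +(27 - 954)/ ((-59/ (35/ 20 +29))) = -109707/ 236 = -464.86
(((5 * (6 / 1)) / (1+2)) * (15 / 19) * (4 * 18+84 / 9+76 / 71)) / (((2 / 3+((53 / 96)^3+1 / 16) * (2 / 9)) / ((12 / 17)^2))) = 503135915212800 / 1114371275041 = 451.50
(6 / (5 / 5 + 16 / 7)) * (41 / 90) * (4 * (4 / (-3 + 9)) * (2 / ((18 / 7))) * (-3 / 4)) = -4018 / 3105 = -1.29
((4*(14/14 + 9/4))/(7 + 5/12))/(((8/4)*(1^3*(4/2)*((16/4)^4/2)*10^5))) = 39/1139200000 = 0.00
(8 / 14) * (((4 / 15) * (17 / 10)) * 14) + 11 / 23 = 7081 / 1725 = 4.10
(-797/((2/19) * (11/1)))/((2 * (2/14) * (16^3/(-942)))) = 554.05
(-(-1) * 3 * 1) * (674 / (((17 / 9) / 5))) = 90990 / 17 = 5352.35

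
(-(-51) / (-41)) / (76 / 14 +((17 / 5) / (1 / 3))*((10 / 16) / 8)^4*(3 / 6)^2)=-23957864448 / 104557439737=-0.23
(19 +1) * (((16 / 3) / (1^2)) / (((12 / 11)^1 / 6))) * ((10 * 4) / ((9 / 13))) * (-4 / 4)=-33896.30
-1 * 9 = -9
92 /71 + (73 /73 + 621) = 623.30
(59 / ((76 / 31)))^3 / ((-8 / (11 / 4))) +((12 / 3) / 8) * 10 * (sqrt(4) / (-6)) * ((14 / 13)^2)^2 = -5769412888250317 / 1203608979456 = -4793.43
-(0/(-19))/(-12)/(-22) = 0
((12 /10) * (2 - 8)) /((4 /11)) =-99 /5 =-19.80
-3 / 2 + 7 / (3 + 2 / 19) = 89 / 118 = 0.75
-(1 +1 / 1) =-2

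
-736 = -736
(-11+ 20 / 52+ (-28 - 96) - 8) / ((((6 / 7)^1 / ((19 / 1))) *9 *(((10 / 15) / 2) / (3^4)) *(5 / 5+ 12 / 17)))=-18863523 / 377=-50035.87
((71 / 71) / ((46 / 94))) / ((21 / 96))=1504 / 161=9.34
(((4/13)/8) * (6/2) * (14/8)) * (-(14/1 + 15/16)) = -5019/1664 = -3.02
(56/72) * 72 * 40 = 2240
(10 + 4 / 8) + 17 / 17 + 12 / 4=29 / 2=14.50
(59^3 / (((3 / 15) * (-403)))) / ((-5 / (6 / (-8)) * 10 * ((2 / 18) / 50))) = -27726165 / 1612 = -17199.85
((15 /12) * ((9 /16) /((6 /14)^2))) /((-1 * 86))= -245 /5504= -0.04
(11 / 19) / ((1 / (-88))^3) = -7496192 / 19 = -394536.42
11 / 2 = 5.50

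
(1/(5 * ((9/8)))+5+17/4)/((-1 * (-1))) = 1697/180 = 9.43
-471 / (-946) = 471 / 946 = 0.50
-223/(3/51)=-3791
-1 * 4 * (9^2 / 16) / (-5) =81 / 20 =4.05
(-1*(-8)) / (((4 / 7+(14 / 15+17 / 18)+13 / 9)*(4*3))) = 420 / 2453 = 0.17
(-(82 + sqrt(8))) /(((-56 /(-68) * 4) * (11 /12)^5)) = -43358976 /1127357-1057536 * sqrt(2) /1127357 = -39.79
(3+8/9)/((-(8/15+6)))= -25/42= -0.60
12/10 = 6/5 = 1.20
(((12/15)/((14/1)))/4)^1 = 1/70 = 0.01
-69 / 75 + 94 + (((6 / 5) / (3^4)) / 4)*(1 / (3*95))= 7162507 / 76950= 93.08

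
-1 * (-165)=165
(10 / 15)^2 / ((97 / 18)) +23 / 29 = 2463 / 2813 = 0.88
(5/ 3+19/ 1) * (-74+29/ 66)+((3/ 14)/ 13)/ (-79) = -2163961187/ 1423422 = -1520.25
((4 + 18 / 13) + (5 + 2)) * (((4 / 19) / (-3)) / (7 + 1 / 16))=-0.12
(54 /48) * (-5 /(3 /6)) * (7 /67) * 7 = -2205 /268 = -8.23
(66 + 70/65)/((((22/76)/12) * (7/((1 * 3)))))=1192896/1001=1191.70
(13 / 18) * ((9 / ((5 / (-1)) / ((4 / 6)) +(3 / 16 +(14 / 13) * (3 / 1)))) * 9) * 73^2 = -21614424 / 283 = -76376.06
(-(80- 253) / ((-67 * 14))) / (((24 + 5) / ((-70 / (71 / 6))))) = 5190 / 137953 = 0.04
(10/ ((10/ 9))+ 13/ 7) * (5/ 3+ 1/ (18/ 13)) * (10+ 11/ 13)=76798/ 273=281.31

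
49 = 49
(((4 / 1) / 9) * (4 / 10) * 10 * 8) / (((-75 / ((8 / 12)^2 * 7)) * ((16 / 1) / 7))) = -1568 / 6075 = -0.26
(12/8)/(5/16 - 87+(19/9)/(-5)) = -1080/62719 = -0.02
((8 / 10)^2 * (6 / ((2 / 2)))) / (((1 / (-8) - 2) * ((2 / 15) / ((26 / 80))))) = -1872 / 425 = -4.40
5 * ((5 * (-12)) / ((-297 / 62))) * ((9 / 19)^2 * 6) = 334800 / 3971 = 84.31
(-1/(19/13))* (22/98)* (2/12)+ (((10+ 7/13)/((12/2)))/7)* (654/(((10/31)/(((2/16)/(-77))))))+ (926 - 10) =29240754149/31951920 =915.15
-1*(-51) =51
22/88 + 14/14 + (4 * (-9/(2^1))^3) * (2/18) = -157/4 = -39.25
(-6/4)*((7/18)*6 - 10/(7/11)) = 281/14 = 20.07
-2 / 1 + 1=-1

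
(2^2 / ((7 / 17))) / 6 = 34 / 21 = 1.62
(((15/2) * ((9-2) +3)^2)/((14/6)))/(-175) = -90/49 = -1.84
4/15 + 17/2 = 8.77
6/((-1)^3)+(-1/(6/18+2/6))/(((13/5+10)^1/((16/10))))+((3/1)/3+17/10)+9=5.51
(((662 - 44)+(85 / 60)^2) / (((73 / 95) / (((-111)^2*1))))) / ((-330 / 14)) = -421752.20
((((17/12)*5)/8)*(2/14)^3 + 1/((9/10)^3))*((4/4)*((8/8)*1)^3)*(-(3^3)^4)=-8016561495/10976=-730371.86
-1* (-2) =2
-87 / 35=-2.49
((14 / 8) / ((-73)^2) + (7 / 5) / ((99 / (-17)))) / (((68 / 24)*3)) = -2533139 / 89687070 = -0.03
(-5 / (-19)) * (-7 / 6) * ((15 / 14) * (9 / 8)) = -225 / 608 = -0.37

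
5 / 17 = 0.29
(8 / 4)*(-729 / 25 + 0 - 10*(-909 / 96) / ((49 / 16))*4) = 231558 / 1225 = 189.03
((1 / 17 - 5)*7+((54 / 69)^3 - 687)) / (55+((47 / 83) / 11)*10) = -9078473019 / 698908981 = -12.99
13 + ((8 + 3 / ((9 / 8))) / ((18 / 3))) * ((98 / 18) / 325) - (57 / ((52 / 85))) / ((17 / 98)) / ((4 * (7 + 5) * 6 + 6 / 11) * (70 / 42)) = 51045613 / 4284900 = 11.91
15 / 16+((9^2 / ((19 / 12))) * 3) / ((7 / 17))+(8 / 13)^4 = 22718909755 / 60777808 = 373.80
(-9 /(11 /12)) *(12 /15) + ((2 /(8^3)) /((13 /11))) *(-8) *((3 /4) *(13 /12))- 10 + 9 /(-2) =-630109 /28160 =-22.38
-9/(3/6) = -18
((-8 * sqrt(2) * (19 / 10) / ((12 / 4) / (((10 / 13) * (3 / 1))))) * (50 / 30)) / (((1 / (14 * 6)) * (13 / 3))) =-63840 * sqrt(2) / 169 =-534.22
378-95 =283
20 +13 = 33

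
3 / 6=1 / 2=0.50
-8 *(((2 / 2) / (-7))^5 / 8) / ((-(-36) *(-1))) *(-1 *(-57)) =-19 / 201684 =-0.00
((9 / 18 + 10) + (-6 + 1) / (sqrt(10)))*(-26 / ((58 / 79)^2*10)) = -1703793 / 33640 + 81133*sqrt(10) / 33640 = -43.02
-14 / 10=-7 / 5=-1.40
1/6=0.17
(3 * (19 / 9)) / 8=0.79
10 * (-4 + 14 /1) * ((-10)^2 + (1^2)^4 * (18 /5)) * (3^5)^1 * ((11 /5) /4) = 1384614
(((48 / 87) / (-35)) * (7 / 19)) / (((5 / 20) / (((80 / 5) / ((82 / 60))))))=-6144 / 22591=-0.27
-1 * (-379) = 379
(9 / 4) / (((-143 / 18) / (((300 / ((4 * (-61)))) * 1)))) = 6075 / 17446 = 0.35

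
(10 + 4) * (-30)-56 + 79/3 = -1349/3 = -449.67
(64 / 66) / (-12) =-8 / 99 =-0.08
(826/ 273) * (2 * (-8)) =-1888/ 39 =-48.41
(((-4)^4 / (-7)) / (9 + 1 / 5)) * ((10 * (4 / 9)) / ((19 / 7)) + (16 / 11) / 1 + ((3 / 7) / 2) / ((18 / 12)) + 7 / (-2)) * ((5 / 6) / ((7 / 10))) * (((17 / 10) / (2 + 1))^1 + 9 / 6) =346356800 / 133552881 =2.59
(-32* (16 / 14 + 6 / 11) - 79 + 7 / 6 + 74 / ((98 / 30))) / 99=-353173 / 320166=-1.10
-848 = -848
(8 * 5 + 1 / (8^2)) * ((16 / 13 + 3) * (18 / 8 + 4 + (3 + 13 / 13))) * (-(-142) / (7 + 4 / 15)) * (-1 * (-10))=2365551375 / 6976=339098.53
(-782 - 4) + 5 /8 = -6283 /8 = -785.38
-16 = -16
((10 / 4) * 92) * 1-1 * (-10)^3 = 1230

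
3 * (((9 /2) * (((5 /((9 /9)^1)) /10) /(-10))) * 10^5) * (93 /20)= -313875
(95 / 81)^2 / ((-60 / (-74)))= 66785 / 39366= 1.70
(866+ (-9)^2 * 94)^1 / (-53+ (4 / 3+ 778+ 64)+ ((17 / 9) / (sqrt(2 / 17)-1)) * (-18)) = 105431840 / 10302679-288320 * sqrt(34) / 10302679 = 10.07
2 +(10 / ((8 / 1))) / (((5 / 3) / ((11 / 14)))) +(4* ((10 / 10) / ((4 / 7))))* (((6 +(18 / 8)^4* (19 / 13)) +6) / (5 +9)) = 1272805 / 46592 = 27.32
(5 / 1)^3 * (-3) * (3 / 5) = -225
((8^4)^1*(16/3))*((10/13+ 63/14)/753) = 4489216/29367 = 152.87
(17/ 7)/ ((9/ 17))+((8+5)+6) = 1486/ 63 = 23.59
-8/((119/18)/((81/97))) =-11664/11543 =-1.01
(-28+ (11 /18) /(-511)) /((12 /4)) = -257555 /27594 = -9.33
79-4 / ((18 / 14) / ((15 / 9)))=73.81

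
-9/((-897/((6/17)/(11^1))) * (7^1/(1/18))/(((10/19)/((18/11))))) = 5/6084351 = 0.00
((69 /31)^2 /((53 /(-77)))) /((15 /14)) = -1710786 /254665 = -6.72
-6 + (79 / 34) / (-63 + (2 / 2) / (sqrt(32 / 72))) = -12625 / 2091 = -6.04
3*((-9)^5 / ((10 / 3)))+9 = -531351 / 10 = -53135.10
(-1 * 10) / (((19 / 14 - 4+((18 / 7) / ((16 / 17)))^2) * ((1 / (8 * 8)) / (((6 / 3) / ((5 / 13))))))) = -10436608 / 15121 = -690.21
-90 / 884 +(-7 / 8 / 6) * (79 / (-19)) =0.50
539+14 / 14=540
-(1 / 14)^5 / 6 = -1 / 3226944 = -0.00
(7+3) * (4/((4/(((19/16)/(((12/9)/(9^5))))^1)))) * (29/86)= 488039985/2752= 177340.11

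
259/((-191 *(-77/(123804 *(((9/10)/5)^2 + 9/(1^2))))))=25859467647/1313125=19693.07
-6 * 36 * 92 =-19872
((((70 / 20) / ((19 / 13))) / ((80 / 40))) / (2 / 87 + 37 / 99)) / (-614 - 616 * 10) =-87087 / 195461512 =-0.00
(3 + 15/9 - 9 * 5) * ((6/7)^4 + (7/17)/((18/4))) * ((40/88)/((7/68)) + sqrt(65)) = -28060142 * sqrt(65)/1102059 - 51018440/453789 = -317.71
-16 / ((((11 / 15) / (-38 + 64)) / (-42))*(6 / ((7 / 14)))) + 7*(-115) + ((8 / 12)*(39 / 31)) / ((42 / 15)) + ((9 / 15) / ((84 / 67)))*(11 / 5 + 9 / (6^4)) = 40622127883 / 34372800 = 1181.81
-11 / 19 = -0.58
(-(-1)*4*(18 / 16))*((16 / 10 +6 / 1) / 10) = 171 / 50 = 3.42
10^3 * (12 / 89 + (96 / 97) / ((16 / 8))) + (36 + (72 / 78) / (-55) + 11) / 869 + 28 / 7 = 3399323008589 / 5363985055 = 633.73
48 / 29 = 1.66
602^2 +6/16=2899235/8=362404.38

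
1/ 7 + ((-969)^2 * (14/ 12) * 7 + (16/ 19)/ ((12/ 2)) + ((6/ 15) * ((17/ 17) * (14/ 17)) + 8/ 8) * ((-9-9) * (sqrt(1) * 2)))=520129524091/ 67830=7668133.92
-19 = -19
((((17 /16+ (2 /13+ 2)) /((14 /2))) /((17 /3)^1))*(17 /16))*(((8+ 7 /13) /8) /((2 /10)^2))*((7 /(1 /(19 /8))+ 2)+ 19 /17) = 14953906125 /329498624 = 45.38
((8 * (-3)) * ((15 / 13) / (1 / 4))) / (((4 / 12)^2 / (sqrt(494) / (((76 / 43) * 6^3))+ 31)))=-401760 / 13-645 * sqrt(494) / 247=-30962.66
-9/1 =-9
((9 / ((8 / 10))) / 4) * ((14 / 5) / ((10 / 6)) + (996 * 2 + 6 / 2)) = 449253 / 80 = 5615.66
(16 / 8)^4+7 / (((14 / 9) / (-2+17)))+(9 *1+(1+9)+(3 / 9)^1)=617 / 6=102.83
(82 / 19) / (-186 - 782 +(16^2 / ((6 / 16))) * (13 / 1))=123 / 225340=0.00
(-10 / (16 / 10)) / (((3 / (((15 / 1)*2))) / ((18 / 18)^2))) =-125 / 2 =-62.50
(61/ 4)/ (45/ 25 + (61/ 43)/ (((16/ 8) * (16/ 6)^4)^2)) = 220033187840/ 25973131473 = 8.47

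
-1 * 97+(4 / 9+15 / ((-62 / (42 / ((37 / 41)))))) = -1112978 / 10323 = -107.82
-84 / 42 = -2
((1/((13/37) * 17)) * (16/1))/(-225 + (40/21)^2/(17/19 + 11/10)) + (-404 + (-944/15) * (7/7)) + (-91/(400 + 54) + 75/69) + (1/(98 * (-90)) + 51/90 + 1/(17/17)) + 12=-34355085074909448947/75924137524517100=-452.49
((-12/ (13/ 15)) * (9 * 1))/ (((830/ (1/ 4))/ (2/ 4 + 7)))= -1215/ 4316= -0.28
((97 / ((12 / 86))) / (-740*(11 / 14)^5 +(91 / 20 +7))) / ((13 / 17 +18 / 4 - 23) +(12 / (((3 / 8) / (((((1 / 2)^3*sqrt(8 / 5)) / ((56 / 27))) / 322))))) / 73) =66670697728361720*sqrt(10) / 193069177586999078342967 +108088045052433280420600 / 579207532760997235028901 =0.19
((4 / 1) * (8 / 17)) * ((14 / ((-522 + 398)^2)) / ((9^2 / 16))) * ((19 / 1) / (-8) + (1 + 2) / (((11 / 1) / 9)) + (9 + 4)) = 0.00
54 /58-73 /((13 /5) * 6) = -8479 /2262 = -3.75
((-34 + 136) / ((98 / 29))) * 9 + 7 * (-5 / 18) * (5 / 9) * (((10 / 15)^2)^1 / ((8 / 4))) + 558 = 29627462 / 35721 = 829.41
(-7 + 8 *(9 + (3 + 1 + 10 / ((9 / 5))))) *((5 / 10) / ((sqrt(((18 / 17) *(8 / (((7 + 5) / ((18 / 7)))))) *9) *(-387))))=-1273 *sqrt(714) / 752328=-0.05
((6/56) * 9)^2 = 729/784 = 0.93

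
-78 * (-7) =546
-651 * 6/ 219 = -1302/ 73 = -17.84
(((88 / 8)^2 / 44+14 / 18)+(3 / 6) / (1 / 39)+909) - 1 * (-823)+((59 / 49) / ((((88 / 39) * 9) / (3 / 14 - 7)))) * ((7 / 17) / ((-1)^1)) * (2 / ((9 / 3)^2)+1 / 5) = 6947406923 / 3958416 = 1755.10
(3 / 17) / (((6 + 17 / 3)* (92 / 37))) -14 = -766027 / 54740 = -13.99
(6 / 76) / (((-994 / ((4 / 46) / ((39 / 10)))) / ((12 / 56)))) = -15 / 39528398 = -0.00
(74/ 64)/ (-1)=-37/ 32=-1.16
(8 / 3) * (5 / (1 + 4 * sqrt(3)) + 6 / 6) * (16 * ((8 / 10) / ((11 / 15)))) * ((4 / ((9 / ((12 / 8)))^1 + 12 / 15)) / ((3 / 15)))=512000 * sqrt(3) / 8789 + 1075200 / 8789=223.23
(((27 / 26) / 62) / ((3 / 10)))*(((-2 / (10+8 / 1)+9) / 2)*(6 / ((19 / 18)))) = 10800 / 7657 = 1.41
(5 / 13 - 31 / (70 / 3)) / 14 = -859 / 12740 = -0.07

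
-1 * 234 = -234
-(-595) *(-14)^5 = -320005280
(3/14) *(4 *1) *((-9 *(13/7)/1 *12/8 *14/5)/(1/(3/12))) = -1053/70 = -15.04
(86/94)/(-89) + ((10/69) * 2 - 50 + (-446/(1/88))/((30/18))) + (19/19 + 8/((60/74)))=-11346722902/481045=-23587.65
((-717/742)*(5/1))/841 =-3585/624022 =-0.01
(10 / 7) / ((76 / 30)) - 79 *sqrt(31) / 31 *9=75 / 133 - 711 *sqrt(31) / 31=-127.14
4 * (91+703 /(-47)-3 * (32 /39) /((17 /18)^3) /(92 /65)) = 1571577064 /5310953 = 295.91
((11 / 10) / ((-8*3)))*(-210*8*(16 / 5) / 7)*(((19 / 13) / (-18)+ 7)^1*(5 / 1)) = 142472 / 117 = 1217.71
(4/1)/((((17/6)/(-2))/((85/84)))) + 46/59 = -2.08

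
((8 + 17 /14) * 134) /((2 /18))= 77787 /7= 11112.43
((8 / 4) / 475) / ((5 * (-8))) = -1 / 9500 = -0.00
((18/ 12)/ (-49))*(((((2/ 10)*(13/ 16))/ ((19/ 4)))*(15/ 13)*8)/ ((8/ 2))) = -9/ 3724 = -0.00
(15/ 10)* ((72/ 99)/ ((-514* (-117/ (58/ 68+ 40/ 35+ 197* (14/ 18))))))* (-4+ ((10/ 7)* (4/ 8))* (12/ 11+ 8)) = 21278528/ 3030744717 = 0.01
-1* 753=-753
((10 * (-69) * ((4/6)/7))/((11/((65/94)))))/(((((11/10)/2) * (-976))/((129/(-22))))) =-0.05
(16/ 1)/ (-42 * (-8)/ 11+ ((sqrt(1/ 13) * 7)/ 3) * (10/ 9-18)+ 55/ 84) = 43604047872 * sqrt(13)/ 767764981829+ 448796956608/ 767764981829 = 0.79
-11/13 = -0.85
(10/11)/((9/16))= 1.62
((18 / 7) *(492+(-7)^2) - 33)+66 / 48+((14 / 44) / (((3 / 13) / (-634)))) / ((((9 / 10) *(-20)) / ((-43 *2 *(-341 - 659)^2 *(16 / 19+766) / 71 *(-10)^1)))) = 451086951163.96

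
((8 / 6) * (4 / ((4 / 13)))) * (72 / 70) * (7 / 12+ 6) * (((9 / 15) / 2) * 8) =49296 / 175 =281.69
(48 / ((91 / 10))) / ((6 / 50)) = 4000 / 91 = 43.96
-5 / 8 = -0.62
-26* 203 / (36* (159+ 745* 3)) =-377 / 6156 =-0.06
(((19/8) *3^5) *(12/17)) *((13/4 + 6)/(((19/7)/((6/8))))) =566433/544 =1041.24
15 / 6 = 2.50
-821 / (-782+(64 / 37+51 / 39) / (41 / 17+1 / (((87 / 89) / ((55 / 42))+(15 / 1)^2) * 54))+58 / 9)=8695544995532889 / 8200885832754302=1.06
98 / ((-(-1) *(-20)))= -49 / 10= -4.90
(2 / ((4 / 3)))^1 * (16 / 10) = 12 / 5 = 2.40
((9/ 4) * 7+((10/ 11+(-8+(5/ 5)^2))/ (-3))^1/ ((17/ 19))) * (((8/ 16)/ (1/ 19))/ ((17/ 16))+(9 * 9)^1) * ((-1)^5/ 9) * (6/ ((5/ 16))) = -8992744/ 2601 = -3457.42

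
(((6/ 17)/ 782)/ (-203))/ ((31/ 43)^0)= -0.00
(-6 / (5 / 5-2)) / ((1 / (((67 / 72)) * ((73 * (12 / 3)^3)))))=78256 / 3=26085.33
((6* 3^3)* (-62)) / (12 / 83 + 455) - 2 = -909206 / 37777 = -24.07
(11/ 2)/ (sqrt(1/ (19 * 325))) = 55 * sqrt(247)/ 2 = 432.20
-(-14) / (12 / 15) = 17.50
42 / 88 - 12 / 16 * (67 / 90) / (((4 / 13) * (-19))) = 57461 / 100320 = 0.57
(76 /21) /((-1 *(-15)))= 76 /315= 0.24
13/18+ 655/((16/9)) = 53159/144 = 369.16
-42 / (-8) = 21 / 4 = 5.25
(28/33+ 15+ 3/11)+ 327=11323/33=343.12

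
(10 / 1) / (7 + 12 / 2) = 10 / 13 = 0.77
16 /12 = 4 /3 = 1.33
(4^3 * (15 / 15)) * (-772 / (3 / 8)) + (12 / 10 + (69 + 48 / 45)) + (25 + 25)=-658167 / 5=-131633.40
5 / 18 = 0.28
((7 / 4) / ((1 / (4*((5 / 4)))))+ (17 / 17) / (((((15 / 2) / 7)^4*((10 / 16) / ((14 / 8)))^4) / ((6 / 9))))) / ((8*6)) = 15128578073 / 18225000000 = 0.83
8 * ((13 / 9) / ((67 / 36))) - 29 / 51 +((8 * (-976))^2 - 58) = 208316761375 / 3417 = 60964811.64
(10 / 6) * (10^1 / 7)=50 / 21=2.38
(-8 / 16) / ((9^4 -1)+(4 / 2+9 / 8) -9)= -4 / 52433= -0.00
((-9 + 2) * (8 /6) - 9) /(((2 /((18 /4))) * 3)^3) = -495 /64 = -7.73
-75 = -75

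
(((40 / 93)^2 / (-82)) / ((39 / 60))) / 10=-1600 / 4609917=-0.00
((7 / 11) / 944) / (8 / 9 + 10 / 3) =63 / 394592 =0.00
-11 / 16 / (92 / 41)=-0.31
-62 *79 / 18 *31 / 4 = -75919 / 36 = -2108.86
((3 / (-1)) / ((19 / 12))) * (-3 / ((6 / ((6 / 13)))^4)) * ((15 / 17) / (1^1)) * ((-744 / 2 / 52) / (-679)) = 0.00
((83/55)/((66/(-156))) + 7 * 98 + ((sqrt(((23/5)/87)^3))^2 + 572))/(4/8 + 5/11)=24987952884214/19014274125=1314.17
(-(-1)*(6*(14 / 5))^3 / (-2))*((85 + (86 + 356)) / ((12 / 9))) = -117133128 / 125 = -937065.02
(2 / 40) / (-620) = -1 / 12400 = -0.00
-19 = -19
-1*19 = -19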